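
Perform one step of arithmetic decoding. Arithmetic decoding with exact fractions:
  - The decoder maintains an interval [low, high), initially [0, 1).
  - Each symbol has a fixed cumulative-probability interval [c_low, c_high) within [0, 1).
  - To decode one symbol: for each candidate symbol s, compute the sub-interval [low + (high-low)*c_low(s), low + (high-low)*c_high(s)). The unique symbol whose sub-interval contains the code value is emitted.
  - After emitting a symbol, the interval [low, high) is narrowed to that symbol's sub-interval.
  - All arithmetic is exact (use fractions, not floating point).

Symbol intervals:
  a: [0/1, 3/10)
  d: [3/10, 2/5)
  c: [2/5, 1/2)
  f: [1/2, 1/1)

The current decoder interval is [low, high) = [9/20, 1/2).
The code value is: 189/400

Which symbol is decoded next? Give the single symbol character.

Interval width = high − low = 1/2 − 9/20 = 1/20
Scaled code = (code − low) / width = (189/400 − 9/20) / 1/20 = 9/20
  a: [0/1, 3/10) 
  d: [3/10, 2/5) 
  c: [2/5, 1/2) ← scaled code falls here ✓
  f: [1/2, 1/1) 

Answer: c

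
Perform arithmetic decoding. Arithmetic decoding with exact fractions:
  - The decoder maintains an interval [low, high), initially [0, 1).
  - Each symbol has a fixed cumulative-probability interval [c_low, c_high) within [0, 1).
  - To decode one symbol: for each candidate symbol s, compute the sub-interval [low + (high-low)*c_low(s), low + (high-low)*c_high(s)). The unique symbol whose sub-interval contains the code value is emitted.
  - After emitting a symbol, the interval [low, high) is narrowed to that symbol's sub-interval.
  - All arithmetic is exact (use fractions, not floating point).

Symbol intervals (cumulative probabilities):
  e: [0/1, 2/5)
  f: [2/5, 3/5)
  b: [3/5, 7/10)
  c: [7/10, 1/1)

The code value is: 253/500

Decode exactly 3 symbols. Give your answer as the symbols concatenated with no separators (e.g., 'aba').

Answer: ffb

Derivation:
Step 1: interval [0/1, 1/1), width = 1/1 - 0/1 = 1/1
  'e': [0/1 + 1/1*0/1, 0/1 + 1/1*2/5) = [0/1, 2/5)
  'f': [0/1 + 1/1*2/5, 0/1 + 1/1*3/5) = [2/5, 3/5) <- contains code 253/500
  'b': [0/1 + 1/1*3/5, 0/1 + 1/1*7/10) = [3/5, 7/10)
  'c': [0/1 + 1/1*7/10, 0/1 + 1/1*1/1) = [7/10, 1/1)
  emit 'f', narrow to [2/5, 3/5)
Step 2: interval [2/5, 3/5), width = 3/5 - 2/5 = 1/5
  'e': [2/5 + 1/5*0/1, 2/5 + 1/5*2/5) = [2/5, 12/25)
  'f': [2/5 + 1/5*2/5, 2/5 + 1/5*3/5) = [12/25, 13/25) <- contains code 253/500
  'b': [2/5 + 1/5*3/5, 2/5 + 1/5*7/10) = [13/25, 27/50)
  'c': [2/5 + 1/5*7/10, 2/5 + 1/5*1/1) = [27/50, 3/5)
  emit 'f', narrow to [12/25, 13/25)
Step 3: interval [12/25, 13/25), width = 13/25 - 12/25 = 1/25
  'e': [12/25 + 1/25*0/1, 12/25 + 1/25*2/5) = [12/25, 62/125)
  'f': [12/25 + 1/25*2/5, 12/25 + 1/25*3/5) = [62/125, 63/125)
  'b': [12/25 + 1/25*3/5, 12/25 + 1/25*7/10) = [63/125, 127/250) <- contains code 253/500
  'c': [12/25 + 1/25*7/10, 12/25 + 1/25*1/1) = [127/250, 13/25)
  emit 'b', narrow to [63/125, 127/250)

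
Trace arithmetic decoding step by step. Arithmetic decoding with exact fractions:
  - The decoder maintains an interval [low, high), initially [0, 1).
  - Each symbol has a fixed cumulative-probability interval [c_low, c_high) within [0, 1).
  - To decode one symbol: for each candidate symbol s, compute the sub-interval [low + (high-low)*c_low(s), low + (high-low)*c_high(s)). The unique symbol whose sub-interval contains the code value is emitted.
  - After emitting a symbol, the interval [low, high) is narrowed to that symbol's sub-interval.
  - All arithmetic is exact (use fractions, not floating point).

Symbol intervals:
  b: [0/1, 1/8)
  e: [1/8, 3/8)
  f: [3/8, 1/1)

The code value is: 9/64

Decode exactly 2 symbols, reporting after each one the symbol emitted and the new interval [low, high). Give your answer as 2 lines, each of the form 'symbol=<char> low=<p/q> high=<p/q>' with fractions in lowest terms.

Answer: symbol=e low=1/8 high=3/8
symbol=b low=1/8 high=5/32

Derivation:
Step 1: interval [0/1, 1/1), width = 1/1 - 0/1 = 1/1
  'b': [0/1 + 1/1*0/1, 0/1 + 1/1*1/8) = [0/1, 1/8)
  'e': [0/1 + 1/1*1/8, 0/1 + 1/1*3/8) = [1/8, 3/8) <- contains code 9/64
  'f': [0/1 + 1/1*3/8, 0/1 + 1/1*1/1) = [3/8, 1/1)
  emit 'e', narrow to [1/8, 3/8)
Step 2: interval [1/8, 3/8), width = 3/8 - 1/8 = 1/4
  'b': [1/8 + 1/4*0/1, 1/8 + 1/4*1/8) = [1/8, 5/32) <- contains code 9/64
  'e': [1/8 + 1/4*1/8, 1/8 + 1/4*3/8) = [5/32, 7/32)
  'f': [1/8 + 1/4*3/8, 1/8 + 1/4*1/1) = [7/32, 3/8)
  emit 'b', narrow to [1/8, 5/32)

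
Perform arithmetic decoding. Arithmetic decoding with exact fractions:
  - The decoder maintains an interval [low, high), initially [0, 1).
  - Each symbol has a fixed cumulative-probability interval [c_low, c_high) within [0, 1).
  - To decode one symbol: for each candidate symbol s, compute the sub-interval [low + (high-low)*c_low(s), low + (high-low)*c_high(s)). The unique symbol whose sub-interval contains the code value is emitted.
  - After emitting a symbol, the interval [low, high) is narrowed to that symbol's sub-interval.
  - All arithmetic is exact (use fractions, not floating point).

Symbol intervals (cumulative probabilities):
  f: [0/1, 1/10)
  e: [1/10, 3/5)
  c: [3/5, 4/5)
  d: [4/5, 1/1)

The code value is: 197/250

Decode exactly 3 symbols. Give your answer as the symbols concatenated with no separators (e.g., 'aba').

Answer: cdc

Derivation:
Step 1: interval [0/1, 1/1), width = 1/1 - 0/1 = 1/1
  'f': [0/1 + 1/1*0/1, 0/1 + 1/1*1/10) = [0/1, 1/10)
  'e': [0/1 + 1/1*1/10, 0/1 + 1/1*3/5) = [1/10, 3/5)
  'c': [0/1 + 1/1*3/5, 0/1 + 1/1*4/5) = [3/5, 4/5) <- contains code 197/250
  'd': [0/1 + 1/1*4/5, 0/1 + 1/1*1/1) = [4/5, 1/1)
  emit 'c', narrow to [3/5, 4/5)
Step 2: interval [3/5, 4/5), width = 4/5 - 3/5 = 1/5
  'f': [3/5 + 1/5*0/1, 3/5 + 1/5*1/10) = [3/5, 31/50)
  'e': [3/5 + 1/5*1/10, 3/5 + 1/5*3/5) = [31/50, 18/25)
  'c': [3/5 + 1/5*3/5, 3/5 + 1/5*4/5) = [18/25, 19/25)
  'd': [3/5 + 1/5*4/5, 3/5 + 1/5*1/1) = [19/25, 4/5) <- contains code 197/250
  emit 'd', narrow to [19/25, 4/5)
Step 3: interval [19/25, 4/5), width = 4/5 - 19/25 = 1/25
  'f': [19/25 + 1/25*0/1, 19/25 + 1/25*1/10) = [19/25, 191/250)
  'e': [19/25 + 1/25*1/10, 19/25 + 1/25*3/5) = [191/250, 98/125)
  'c': [19/25 + 1/25*3/5, 19/25 + 1/25*4/5) = [98/125, 99/125) <- contains code 197/250
  'd': [19/25 + 1/25*4/5, 19/25 + 1/25*1/1) = [99/125, 4/5)
  emit 'c', narrow to [98/125, 99/125)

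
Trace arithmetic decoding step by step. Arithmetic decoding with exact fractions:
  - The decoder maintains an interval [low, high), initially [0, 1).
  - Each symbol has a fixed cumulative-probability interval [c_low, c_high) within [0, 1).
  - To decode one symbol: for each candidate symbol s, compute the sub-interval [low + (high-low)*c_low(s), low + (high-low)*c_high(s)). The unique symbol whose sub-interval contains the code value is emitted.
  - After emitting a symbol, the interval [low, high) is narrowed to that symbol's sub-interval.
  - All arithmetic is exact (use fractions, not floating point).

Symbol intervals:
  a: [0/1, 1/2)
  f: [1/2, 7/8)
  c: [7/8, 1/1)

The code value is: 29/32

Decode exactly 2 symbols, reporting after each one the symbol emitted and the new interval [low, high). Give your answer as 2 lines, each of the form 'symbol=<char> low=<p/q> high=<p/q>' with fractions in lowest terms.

Answer: symbol=c low=7/8 high=1/1
symbol=a low=7/8 high=15/16

Derivation:
Step 1: interval [0/1, 1/1), width = 1/1 - 0/1 = 1/1
  'a': [0/1 + 1/1*0/1, 0/1 + 1/1*1/2) = [0/1, 1/2)
  'f': [0/1 + 1/1*1/2, 0/1 + 1/1*7/8) = [1/2, 7/8)
  'c': [0/1 + 1/1*7/8, 0/1 + 1/1*1/1) = [7/8, 1/1) <- contains code 29/32
  emit 'c', narrow to [7/8, 1/1)
Step 2: interval [7/8, 1/1), width = 1/1 - 7/8 = 1/8
  'a': [7/8 + 1/8*0/1, 7/8 + 1/8*1/2) = [7/8, 15/16) <- contains code 29/32
  'f': [7/8 + 1/8*1/2, 7/8 + 1/8*7/8) = [15/16, 63/64)
  'c': [7/8 + 1/8*7/8, 7/8 + 1/8*1/1) = [63/64, 1/1)
  emit 'a', narrow to [7/8, 15/16)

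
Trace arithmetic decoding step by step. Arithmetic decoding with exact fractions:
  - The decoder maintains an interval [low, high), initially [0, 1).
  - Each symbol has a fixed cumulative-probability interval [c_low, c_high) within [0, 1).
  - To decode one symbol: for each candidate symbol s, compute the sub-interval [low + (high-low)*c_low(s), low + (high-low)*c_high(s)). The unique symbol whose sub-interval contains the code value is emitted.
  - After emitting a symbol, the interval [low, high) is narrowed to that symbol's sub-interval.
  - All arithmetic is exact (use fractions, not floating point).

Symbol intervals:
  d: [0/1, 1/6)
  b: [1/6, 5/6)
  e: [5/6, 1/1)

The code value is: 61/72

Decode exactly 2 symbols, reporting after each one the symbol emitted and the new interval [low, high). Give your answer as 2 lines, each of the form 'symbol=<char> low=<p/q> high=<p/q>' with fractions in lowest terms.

Answer: symbol=e low=5/6 high=1/1
symbol=d low=5/6 high=31/36

Derivation:
Step 1: interval [0/1, 1/1), width = 1/1 - 0/1 = 1/1
  'd': [0/1 + 1/1*0/1, 0/1 + 1/1*1/6) = [0/1, 1/6)
  'b': [0/1 + 1/1*1/6, 0/1 + 1/1*5/6) = [1/6, 5/6)
  'e': [0/1 + 1/1*5/6, 0/1 + 1/1*1/1) = [5/6, 1/1) <- contains code 61/72
  emit 'e', narrow to [5/6, 1/1)
Step 2: interval [5/6, 1/1), width = 1/1 - 5/6 = 1/6
  'd': [5/6 + 1/6*0/1, 5/6 + 1/6*1/6) = [5/6, 31/36) <- contains code 61/72
  'b': [5/6 + 1/6*1/6, 5/6 + 1/6*5/6) = [31/36, 35/36)
  'e': [5/6 + 1/6*5/6, 5/6 + 1/6*1/1) = [35/36, 1/1)
  emit 'd', narrow to [5/6, 31/36)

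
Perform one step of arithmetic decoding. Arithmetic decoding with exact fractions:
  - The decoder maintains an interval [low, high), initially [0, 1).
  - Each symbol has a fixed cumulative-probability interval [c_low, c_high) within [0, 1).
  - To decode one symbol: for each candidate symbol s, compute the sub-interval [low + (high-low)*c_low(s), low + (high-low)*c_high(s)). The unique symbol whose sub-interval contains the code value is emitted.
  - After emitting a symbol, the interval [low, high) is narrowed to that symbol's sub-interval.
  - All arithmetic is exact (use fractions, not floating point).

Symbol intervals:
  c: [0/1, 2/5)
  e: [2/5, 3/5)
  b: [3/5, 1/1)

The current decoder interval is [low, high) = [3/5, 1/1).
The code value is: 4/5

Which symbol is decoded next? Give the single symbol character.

Answer: e

Derivation:
Interval width = high − low = 1/1 − 3/5 = 2/5
Scaled code = (code − low) / width = (4/5 − 3/5) / 2/5 = 1/2
  c: [0/1, 2/5) 
  e: [2/5, 3/5) ← scaled code falls here ✓
  b: [3/5, 1/1) 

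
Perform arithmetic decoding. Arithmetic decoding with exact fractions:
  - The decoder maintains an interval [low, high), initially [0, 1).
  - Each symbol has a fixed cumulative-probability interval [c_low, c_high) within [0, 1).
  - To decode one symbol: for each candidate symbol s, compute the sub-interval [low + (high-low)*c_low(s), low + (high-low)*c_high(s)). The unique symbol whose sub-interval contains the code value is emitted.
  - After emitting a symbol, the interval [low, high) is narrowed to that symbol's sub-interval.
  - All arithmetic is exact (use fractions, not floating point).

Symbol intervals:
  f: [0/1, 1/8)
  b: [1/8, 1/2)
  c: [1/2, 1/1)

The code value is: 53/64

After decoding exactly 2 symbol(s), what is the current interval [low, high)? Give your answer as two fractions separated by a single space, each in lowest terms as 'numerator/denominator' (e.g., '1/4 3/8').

Step 1: interval [0/1, 1/1), width = 1/1 - 0/1 = 1/1
  'f': [0/1 + 1/1*0/1, 0/1 + 1/1*1/8) = [0/1, 1/8)
  'b': [0/1 + 1/1*1/8, 0/1 + 1/1*1/2) = [1/8, 1/2)
  'c': [0/1 + 1/1*1/2, 0/1 + 1/1*1/1) = [1/2, 1/1) <- contains code 53/64
  emit 'c', narrow to [1/2, 1/1)
Step 2: interval [1/2, 1/1), width = 1/1 - 1/2 = 1/2
  'f': [1/2 + 1/2*0/1, 1/2 + 1/2*1/8) = [1/2, 9/16)
  'b': [1/2 + 1/2*1/8, 1/2 + 1/2*1/2) = [9/16, 3/4)
  'c': [1/2 + 1/2*1/2, 1/2 + 1/2*1/1) = [3/4, 1/1) <- contains code 53/64
  emit 'c', narrow to [3/4, 1/1)

Answer: 3/4 1/1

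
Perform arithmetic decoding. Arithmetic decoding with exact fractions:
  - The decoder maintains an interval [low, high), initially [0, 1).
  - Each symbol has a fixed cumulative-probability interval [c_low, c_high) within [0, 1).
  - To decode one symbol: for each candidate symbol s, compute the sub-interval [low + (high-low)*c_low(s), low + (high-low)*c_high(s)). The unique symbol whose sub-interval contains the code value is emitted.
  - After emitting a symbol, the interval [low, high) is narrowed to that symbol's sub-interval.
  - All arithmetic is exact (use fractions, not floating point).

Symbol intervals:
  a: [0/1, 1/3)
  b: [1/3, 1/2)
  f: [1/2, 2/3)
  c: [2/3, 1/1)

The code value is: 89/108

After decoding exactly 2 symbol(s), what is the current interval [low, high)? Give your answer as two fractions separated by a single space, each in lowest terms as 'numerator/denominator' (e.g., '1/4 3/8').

Step 1: interval [0/1, 1/1), width = 1/1 - 0/1 = 1/1
  'a': [0/1 + 1/1*0/1, 0/1 + 1/1*1/3) = [0/1, 1/3)
  'b': [0/1 + 1/1*1/3, 0/1 + 1/1*1/2) = [1/3, 1/2)
  'f': [0/1 + 1/1*1/2, 0/1 + 1/1*2/3) = [1/2, 2/3)
  'c': [0/1 + 1/1*2/3, 0/1 + 1/1*1/1) = [2/3, 1/1) <- contains code 89/108
  emit 'c', narrow to [2/3, 1/1)
Step 2: interval [2/3, 1/1), width = 1/1 - 2/3 = 1/3
  'a': [2/3 + 1/3*0/1, 2/3 + 1/3*1/3) = [2/3, 7/9)
  'b': [2/3 + 1/3*1/3, 2/3 + 1/3*1/2) = [7/9, 5/6) <- contains code 89/108
  'f': [2/3 + 1/3*1/2, 2/3 + 1/3*2/3) = [5/6, 8/9)
  'c': [2/3 + 1/3*2/3, 2/3 + 1/3*1/1) = [8/9, 1/1)
  emit 'b', narrow to [7/9, 5/6)

Answer: 7/9 5/6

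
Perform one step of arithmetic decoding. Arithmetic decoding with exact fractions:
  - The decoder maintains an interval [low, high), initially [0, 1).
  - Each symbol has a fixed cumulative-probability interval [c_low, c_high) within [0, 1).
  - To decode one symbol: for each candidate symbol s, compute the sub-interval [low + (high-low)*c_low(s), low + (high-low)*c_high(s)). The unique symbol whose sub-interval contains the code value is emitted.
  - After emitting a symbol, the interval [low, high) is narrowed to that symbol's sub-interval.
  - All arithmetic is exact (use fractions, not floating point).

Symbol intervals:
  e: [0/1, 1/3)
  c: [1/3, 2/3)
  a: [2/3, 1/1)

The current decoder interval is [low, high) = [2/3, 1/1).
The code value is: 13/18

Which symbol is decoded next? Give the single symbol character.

Answer: e

Derivation:
Interval width = high − low = 1/1 − 2/3 = 1/3
Scaled code = (code − low) / width = (13/18 − 2/3) / 1/3 = 1/6
  e: [0/1, 1/3) ← scaled code falls here ✓
  c: [1/3, 2/3) 
  a: [2/3, 1/1) 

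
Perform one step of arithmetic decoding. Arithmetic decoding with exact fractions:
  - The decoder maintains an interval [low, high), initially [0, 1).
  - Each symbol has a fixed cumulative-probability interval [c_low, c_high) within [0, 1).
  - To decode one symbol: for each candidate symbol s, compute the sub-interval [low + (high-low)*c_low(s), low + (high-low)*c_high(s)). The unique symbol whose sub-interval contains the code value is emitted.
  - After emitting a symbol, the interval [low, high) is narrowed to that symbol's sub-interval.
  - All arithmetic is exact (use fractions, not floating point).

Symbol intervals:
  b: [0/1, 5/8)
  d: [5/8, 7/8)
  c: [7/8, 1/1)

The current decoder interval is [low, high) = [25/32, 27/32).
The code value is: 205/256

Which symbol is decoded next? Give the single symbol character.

Answer: b

Derivation:
Interval width = high − low = 27/32 − 25/32 = 1/16
Scaled code = (code − low) / width = (205/256 − 25/32) / 1/16 = 5/16
  b: [0/1, 5/8) ← scaled code falls here ✓
  d: [5/8, 7/8) 
  c: [7/8, 1/1) 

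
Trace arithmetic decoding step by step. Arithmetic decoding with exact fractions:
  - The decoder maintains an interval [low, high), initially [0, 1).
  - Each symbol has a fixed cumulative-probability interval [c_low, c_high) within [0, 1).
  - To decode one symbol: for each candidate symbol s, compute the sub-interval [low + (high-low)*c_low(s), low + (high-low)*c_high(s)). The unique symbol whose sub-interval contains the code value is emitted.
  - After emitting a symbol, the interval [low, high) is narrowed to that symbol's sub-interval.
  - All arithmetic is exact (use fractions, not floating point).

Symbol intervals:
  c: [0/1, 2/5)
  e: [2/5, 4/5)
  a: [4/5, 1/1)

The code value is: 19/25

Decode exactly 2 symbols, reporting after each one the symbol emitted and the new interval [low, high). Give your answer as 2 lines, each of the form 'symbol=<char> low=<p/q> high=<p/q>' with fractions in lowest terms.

Step 1: interval [0/1, 1/1), width = 1/1 - 0/1 = 1/1
  'c': [0/1 + 1/1*0/1, 0/1 + 1/1*2/5) = [0/1, 2/5)
  'e': [0/1 + 1/1*2/5, 0/1 + 1/1*4/5) = [2/5, 4/5) <- contains code 19/25
  'a': [0/1 + 1/1*4/5, 0/1 + 1/1*1/1) = [4/5, 1/1)
  emit 'e', narrow to [2/5, 4/5)
Step 2: interval [2/5, 4/5), width = 4/5 - 2/5 = 2/5
  'c': [2/5 + 2/5*0/1, 2/5 + 2/5*2/5) = [2/5, 14/25)
  'e': [2/5 + 2/5*2/5, 2/5 + 2/5*4/5) = [14/25, 18/25)
  'a': [2/5 + 2/5*4/5, 2/5 + 2/5*1/1) = [18/25, 4/5) <- contains code 19/25
  emit 'a', narrow to [18/25, 4/5)

Answer: symbol=e low=2/5 high=4/5
symbol=a low=18/25 high=4/5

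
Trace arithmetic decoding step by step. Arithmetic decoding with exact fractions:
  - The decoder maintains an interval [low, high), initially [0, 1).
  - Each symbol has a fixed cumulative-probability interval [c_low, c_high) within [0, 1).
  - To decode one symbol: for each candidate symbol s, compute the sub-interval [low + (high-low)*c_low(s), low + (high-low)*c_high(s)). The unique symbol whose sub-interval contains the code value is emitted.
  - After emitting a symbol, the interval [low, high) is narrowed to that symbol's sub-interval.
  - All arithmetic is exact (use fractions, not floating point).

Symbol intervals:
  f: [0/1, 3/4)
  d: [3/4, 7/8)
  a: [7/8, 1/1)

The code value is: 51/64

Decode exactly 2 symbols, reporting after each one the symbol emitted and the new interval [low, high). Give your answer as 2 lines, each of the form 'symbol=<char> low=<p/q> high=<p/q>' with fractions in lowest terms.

Step 1: interval [0/1, 1/1), width = 1/1 - 0/1 = 1/1
  'f': [0/1 + 1/1*0/1, 0/1 + 1/1*3/4) = [0/1, 3/4)
  'd': [0/1 + 1/1*3/4, 0/1 + 1/1*7/8) = [3/4, 7/8) <- contains code 51/64
  'a': [0/1 + 1/1*7/8, 0/1 + 1/1*1/1) = [7/8, 1/1)
  emit 'd', narrow to [3/4, 7/8)
Step 2: interval [3/4, 7/8), width = 7/8 - 3/4 = 1/8
  'f': [3/4 + 1/8*0/1, 3/4 + 1/8*3/4) = [3/4, 27/32) <- contains code 51/64
  'd': [3/4 + 1/8*3/4, 3/4 + 1/8*7/8) = [27/32, 55/64)
  'a': [3/4 + 1/8*7/8, 3/4 + 1/8*1/1) = [55/64, 7/8)
  emit 'f', narrow to [3/4, 27/32)

Answer: symbol=d low=3/4 high=7/8
symbol=f low=3/4 high=27/32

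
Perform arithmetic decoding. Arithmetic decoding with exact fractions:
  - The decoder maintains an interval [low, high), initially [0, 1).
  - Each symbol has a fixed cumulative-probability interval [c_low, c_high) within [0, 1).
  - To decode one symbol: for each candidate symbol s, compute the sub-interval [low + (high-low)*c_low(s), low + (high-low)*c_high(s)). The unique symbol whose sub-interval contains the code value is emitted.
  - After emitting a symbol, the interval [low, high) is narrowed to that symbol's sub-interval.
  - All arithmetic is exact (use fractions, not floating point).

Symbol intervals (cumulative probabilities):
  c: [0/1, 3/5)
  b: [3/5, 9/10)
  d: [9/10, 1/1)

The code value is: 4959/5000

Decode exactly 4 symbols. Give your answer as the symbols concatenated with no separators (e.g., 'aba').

Step 1: interval [0/1, 1/1), width = 1/1 - 0/1 = 1/1
  'c': [0/1 + 1/1*0/1, 0/1 + 1/1*3/5) = [0/1, 3/5)
  'b': [0/1 + 1/1*3/5, 0/1 + 1/1*9/10) = [3/5, 9/10)
  'd': [0/1 + 1/1*9/10, 0/1 + 1/1*1/1) = [9/10, 1/1) <- contains code 4959/5000
  emit 'd', narrow to [9/10, 1/1)
Step 2: interval [9/10, 1/1), width = 1/1 - 9/10 = 1/10
  'c': [9/10 + 1/10*0/1, 9/10 + 1/10*3/5) = [9/10, 24/25)
  'b': [9/10 + 1/10*3/5, 9/10 + 1/10*9/10) = [24/25, 99/100)
  'd': [9/10 + 1/10*9/10, 9/10 + 1/10*1/1) = [99/100, 1/1) <- contains code 4959/5000
  emit 'd', narrow to [99/100, 1/1)
Step 3: interval [99/100, 1/1), width = 1/1 - 99/100 = 1/100
  'c': [99/100 + 1/100*0/1, 99/100 + 1/100*3/5) = [99/100, 249/250) <- contains code 4959/5000
  'b': [99/100 + 1/100*3/5, 99/100 + 1/100*9/10) = [249/250, 999/1000)
  'd': [99/100 + 1/100*9/10, 99/100 + 1/100*1/1) = [999/1000, 1/1)
  emit 'c', narrow to [99/100, 249/250)
Step 4: interval [99/100, 249/250), width = 249/250 - 99/100 = 3/500
  'c': [99/100 + 3/500*0/1, 99/100 + 3/500*3/5) = [99/100, 621/625) <- contains code 4959/5000
  'b': [99/100 + 3/500*3/5, 99/100 + 3/500*9/10) = [621/625, 4977/5000)
  'd': [99/100 + 3/500*9/10, 99/100 + 3/500*1/1) = [4977/5000, 249/250)
  emit 'c', narrow to [99/100, 621/625)

Answer: ddcc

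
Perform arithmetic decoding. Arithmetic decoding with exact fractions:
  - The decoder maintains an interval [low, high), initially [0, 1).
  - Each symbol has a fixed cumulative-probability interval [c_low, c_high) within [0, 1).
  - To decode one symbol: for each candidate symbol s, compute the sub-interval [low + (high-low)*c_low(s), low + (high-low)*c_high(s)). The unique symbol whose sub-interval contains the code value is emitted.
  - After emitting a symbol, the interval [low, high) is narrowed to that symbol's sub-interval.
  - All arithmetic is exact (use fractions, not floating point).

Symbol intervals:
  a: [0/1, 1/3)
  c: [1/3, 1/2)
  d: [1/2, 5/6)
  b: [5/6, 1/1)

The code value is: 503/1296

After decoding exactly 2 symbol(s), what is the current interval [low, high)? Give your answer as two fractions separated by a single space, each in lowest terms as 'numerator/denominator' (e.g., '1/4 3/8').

Step 1: interval [0/1, 1/1), width = 1/1 - 0/1 = 1/1
  'a': [0/1 + 1/1*0/1, 0/1 + 1/1*1/3) = [0/1, 1/3)
  'c': [0/1 + 1/1*1/3, 0/1 + 1/1*1/2) = [1/3, 1/2) <- contains code 503/1296
  'd': [0/1 + 1/1*1/2, 0/1 + 1/1*5/6) = [1/2, 5/6)
  'b': [0/1 + 1/1*5/6, 0/1 + 1/1*1/1) = [5/6, 1/1)
  emit 'c', narrow to [1/3, 1/2)
Step 2: interval [1/3, 1/2), width = 1/2 - 1/3 = 1/6
  'a': [1/3 + 1/6*0/1, 1/3 + 1/6*1/3) = [1/3, 7/18) <- contains code 503/1296
  'c': [1/3 + 1/6*1/3, 1/3 + 1/6*1/2) = [7/18, 5/12)
  'd': [1/3 + 1/6*1/2, 1/3 + 1/6*5/6) = [5/12, 17/36)
  'b': [1/3 + 1/6*5/6, 1/3 + 1/6*1/1) = [17/36, 1/2)
  emit 'a', narrow to [1/3, 7/18)

Answer: 1/3 7/18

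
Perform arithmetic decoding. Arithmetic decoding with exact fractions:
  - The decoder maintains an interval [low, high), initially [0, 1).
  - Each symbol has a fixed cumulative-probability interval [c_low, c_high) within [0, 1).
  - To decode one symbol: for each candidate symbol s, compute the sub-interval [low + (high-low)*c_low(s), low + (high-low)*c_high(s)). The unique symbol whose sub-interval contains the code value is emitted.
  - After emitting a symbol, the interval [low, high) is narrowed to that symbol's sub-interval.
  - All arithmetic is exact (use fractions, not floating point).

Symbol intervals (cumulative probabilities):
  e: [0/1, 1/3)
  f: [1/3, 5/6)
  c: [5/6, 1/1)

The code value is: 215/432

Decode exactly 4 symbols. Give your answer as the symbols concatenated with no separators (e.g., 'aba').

Step 1: interval [0/1, 1/1), width = 1/1 - 0/1 = 1/1
  'e': [0/1 + 1/1*0/1, 0/1 + 1/1*1/3) = [0/1, 1/3)
  'f': [0/1 + 1/1*1/3, 0/1 + 1/1*5/6) = [1/3, 5/6) <- contains code 215/432
  'c': [0/1 + 1/1*5/6, 0/1 + 1/1*1/1) = [5/6, 1/1)
  emit 'f', narrow to [1/3, 5/6)
Step 2: interval [1/3, 5/6), width = 5/6 - 1/3 = 1/2
  'e': [1/3 + 1/2*0/1, 1/3 + 1/2*1/3) = [1/3, 1/2) <- contains code 215/432
  'f': [1/3 + 1/2*1/3, 1/3 + 1/2*5/6) = [1/2, 3/4)
  'c': [1/3 + 1/2*5/6, 1/3 + 1/2*1/1) = [3/4, 5/6)
  emit 'e', narrow to [1/3, 1/2)
Step 3: interval [1/3, 1/2), width = 1/2 - 1/3 = 1/6
  'e': [1/3 + 1/6*0/1, 1/3 + 1/6*1/3) = [1/3, 7/18)
  'f': [1/3 + 1/6*1/3, 1/3 + 1/6*5/6) = [7/18, 17/36)
  'c': [1/3 + 1/6*5/6, 1/3 + 1/6*1/1) = [17/36, 1/2) <- contains code 215/432
  emit 'c', narrow to [17/36, 1/2)
Step 4: interval [17/36, 1/2), width = 1/2 - 17/36 = 1/36
  'e': [17/36 + 1/36*0/1, 17/36 + 1/36*1/3) = [17/36, 13/27)
  'f': [17/36 + 1/36*1/3, 17/36 + 1/36*5/6) = [13/27, 107/216)
  'c': [17/36 + 1/36*5/6, 17/36 + 1/36*1/1) = [107/216, 1/2) <- contains code 215/432
  emit 'c', narrow to [107/216, 1/2)

Answer: fecc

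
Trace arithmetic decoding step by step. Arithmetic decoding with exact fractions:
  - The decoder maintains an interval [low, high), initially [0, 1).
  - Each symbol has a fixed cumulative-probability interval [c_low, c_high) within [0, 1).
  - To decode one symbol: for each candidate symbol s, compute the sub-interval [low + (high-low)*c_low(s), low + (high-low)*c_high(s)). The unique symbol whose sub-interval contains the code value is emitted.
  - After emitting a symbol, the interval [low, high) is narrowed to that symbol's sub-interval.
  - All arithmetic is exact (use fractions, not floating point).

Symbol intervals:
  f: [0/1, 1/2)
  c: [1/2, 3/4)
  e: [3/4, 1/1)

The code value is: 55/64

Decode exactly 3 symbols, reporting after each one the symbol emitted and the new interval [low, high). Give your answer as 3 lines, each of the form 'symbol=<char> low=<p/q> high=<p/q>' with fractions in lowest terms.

Answer: symbol=e low=3/4 high=1/1
symbol=f low=3/4 high=7/8
symbol=e low=27/32 high=7/8

Derivation:
Step 1: interval [0/1, 1/1), width = 1/1 - 0/1 = 1/1
  'f': [0/1 + 1/1*0/1, 0/1 + 1/1*1/2) = [0/1, 1/2)
  'c': [0/1 + 1/1*1/2, 0/1 + 1/1*3/4) = [1/2, 3/4)
  'e': [0/1 + 1/1*3/4, 0/1 + 1/1*1/1) = [3/4, 1/1) <- contains code 55/64
  emit 'e', narrow to [3/4, 1/1)
Step 2: interval [3/4, 1/1), width = 1/1 - 3/4 = 1/4
  'f': [3/4 + 1/4*0/1, 3/4 + 1/4*1/2) = [3/4, 7/8) <- contains code 55/64
  'c': [3/4 + 1/4*1/2, 3/4 + 1/4*3/4) = [7/8, 15/16)
  'e': [3/4 + 1/4*3/4, 3/4 + 1/4*1/1) = [15/16, 1/1)
  emit 'f', narrow to [3/4, 7/8)
Step 3: interval [3/4, 7/8), width = 7/8 - 3/4 = 1/8
  'f': [3/4 + 1/8*0/1, 3/4 + 1/8*1/2) = [3/4, 13/16)
  'c': [3/4 + 1/8*1/2, 3/4 + 1/8*3/4) = [13/16, 27/32)
  'e': [3/4 + 1/8*3/4, 3/4 + 1/8*1/1) = [27/32, 7/8) <- contains code 55/64
  emit 'e', narrow to [27/32, 7/8)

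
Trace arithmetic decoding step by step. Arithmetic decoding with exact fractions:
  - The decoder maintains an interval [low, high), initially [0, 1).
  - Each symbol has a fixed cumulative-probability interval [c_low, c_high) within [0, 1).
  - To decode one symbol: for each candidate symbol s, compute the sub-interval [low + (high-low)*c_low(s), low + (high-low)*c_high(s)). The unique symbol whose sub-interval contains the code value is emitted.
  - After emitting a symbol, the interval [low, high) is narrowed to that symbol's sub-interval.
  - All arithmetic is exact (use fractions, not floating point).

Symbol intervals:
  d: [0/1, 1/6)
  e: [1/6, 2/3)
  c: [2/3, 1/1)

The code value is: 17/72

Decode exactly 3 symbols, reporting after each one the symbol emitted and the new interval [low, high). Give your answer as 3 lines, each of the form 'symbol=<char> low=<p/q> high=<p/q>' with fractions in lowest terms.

Step 1: interval [0/1, 1/1), width = 1/1 - 0/1 = 1/1
  'd': [0/1 + 1/1*0/1, 0/1 + 1/1*1/6) = [0/1, 1/6)
  'e': [0/1 + 1/1*1/6, 0/1 + 1/1*2/3) = [1/6, 2/3) <- contains code 17/72
  'c': [0/1 + 1/1*2/3, 0/1 + 1/1*1/1) = [2/3, 1/1)
  emit 'e', narrow to [1/6, 2/3)
Step 2: interval [1/6, 2/3), width = 2/3 - 1/6 = 1/2
  'd': [1/6 + 1/2*0/1, 1/6 + 1/2*1/6) = [1/6, 1/4) <- contains code 17/72
  'e': [1/6 + 1/2*1/6, 1/6 + 1/2*2/3) = [1/4, 1/2)
  'c': [1/6 + 1/2*2/3, 1/6 + 1/2*1/1) = [1/2, 2/3)
  emit 'd', narrow to [1/6, 1/4)
Step 3: interval [1/6, 1/4), width = 1/4 - 1/6 = 1/12
  'd': [1/6 + 1/12*0/1, 1/6 + 1/12*1/6) = [1/6, 13/72)
  'e': [1/6 + 1/12*1/6, 1/6 + 1/12*2/3) = [13/72, 2/9)
  'c': [1/6 + 1/12*2/3, 1/6 + 1/12*1/1) = [2/9, 1/4) <- contains code 17/72
  emit 'c', narrow to [2/9, 1/4)

Answer: symbol=e low=1/6 high=2/3
symbol=d low=1/6 high=1/4
symbol=c low=2/9 high=1/4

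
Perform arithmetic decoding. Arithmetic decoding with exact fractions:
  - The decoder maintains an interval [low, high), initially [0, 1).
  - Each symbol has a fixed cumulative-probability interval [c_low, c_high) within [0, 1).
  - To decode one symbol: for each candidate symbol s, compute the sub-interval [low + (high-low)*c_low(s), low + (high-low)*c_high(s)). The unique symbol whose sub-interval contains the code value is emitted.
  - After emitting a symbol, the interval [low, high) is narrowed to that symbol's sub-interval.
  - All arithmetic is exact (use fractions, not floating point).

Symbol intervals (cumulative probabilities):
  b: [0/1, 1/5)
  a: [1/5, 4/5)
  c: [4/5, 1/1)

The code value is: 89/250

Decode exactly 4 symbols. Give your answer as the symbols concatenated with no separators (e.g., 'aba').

Answer: aaba

Derivation:
Step 1: interval [0/1, 1/1), width = 1/1 - 0/1 = 1/1
  'b': [0/1 + 1/1*0/1, 0/1 + 1/1*1/5) = [0/1, 1/5)
  'a': [0/1 + 1/1*1/5, 0/1 + 1/1*4/5) = [1/5, 4/5) <- contains code 89/250
  'c': [0/1 + 1/1*4/5, 0/1 + 1/1*1/1) = [4/5, 1/1)
  emit 'a', narrow to [1/5, 4/5)
Step 2: interval [1/5, 4/5), width = 4/5 - 1/5 = 3/5
  'b': [1/5 + 3/5*0/1, 1/5 + 3/5*1/5) = [1/5, 8/25)
  'a': [1/5 + 3/5*1/5, 1/5 + 3/5*4/5) = [8/25, 17/25) <- contains code 89/250
  'c': [1/5 + 3/5*4/5, 1/5 + 3/5*1/1) = [17/25, 4/5)
  emit 'a', narrow to [8/25, 17/25)
Step 3: interval [8/25, 17/25), width = 17/25 - 8/25 = 9/25
  'b': [8/25 + 9/25*0/1, 8/25 + 9/25*1/5) = [8/25, 49/125) <- contains code 89/250
  'a': [8/25 + 9/25*1/5, 8/25 + 9/25*4/5) = [49/125, 76/125)
  'c': [8/25 + 9/25*4/5, 8/25 + 9/25*1/1) = [76/125, 17/25)
  emit 'b', narrow to [8/25, 49/125)
Step 4: interval [8/25, 49/125), width = 49/125 - 8/25 = 9/125
  'b': [8/25 + 9/125*0/1, 8/25 + 9/125*1/5) = [8/25, 209/625)
  'a': [8/25 + 9/125*1/5, 8/25 + 9/125*4/5) = [209/625, 236/625) <- contains code 89/250
  'c': [8/25 + 9/125*4/5, 8/25 + 9/125*1/1) = [236/625, 49/125)
  emit 'a', narrow to [209/625, 236/625)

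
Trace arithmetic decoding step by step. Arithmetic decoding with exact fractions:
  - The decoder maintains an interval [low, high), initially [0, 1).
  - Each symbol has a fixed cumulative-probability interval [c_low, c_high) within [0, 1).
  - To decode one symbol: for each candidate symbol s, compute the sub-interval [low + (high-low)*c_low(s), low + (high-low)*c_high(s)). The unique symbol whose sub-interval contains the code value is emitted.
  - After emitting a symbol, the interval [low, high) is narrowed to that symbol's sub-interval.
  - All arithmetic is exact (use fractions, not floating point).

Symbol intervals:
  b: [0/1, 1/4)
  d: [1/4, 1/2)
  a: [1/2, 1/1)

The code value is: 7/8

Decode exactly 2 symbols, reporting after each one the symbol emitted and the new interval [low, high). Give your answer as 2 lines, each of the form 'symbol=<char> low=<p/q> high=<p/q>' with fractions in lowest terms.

Answer: symbol=a low=1/2 high=1/1
symbol=a low=3/4 high=1/1

Derivation:
Step 1: interval [0/1, 1/1), width = 1/1 - 0/1 = 1/1
  'b': [0/1 + 1/1*0/1, 0/1 + 1/1*1/4) = [0/1, 1/4)
  'd': [0/1 + 1/1*1/4, 0/1 + 1/1*1/2) = [1/4, 1/2)
  'a': [0/1 + 1/1*1/2, 0/1 + 1/1*1/1) = [1/2, 1/1) <- contains code 7/8
  emit 'a', narrow to [1/2, 1/1)
Step 2: interval [1/2, 1/1), width = 1/1 - 1/2 = 1/2
  'b': [1/2 + 1/2*0/1, 1/2 + 1/2*1/4) = [1/2, 5/8)
  'd': [1/2 + 1/2*1/4, 1/2 + 1/2*1/2) = [5/8, 3/4)
  'a': [1/2 + 1/2*1/2, 1/2 + 1/2*1/1) = [3/4, 1/1) <- contains code 7/8
  emit 'a', narrow to [3/4, 1/1)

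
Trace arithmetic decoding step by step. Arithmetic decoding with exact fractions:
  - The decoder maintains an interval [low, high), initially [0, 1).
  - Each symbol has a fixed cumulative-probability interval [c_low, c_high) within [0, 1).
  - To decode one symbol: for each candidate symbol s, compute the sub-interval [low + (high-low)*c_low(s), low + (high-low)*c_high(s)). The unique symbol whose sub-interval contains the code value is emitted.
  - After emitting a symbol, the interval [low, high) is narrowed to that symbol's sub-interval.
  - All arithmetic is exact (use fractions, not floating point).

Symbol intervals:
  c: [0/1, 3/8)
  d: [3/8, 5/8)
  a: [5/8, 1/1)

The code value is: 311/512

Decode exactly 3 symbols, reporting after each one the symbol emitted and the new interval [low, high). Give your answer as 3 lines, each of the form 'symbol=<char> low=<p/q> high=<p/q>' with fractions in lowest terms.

Answer: symbol=d low=3/8 high=5/8
symbol=a low=17/32 high=5/8
symbol=a low=151/256 high=5/8

Derivation:
Step 1: interval [0/1, 1/1), width = 1/1 - 0/1 = 1/1
  'c': [0/1 + 1/1*0/1, 0/1 + 1/1*3/8) = [0/1, 3/8)
  'd': [0/1 + 1/1*3/8, 0/1 + 1/1*5/8) = [3/8, 5/8) <- contains code 311/512
  'a': [0/1 + 1/1*5/8, 0/1 + 1/1*1/1) = [5/8, 1/1)
  emit 'd', narrow to [3/8, 5/8)
Step 2: interval [3/8, 5/8), width = 5/8 - 3/8 = 1/4
  'c': [3/8 + 1/4*0/1, 3/8 + 1/4*3/8) = [3/8, 15/32)
  'd': [3/8 + 1/4*3/8, 3/8 + 1/4*5/8) = [15/32, 17/32)
  'a': [3/8 + 1/4*5/8, 3/8 + 1/4*1/1) = [17/32, 5/8) <- contains code 311/512
  emit 'a', narrow to [17/32, 5/8)
Step 3: interval [17/32, 5/8), width = 5/8 - 17/32 = 3/32
  'c': [17/32 + 3/32*0/1, 17/32 + 3/32*3/8) = [17/32, 145/256)
  'd': [17/32 + 3/32*3/8, 17/32 + 3/32*5/8) = [145/256, 151/256)
  'a': [17/32 + 3/32*5/8, 17/32 + 3/32*1/1) = [151/256, 5/8) <- contains code 311/512
  emit 'a', narrow to [151/256, 5/8)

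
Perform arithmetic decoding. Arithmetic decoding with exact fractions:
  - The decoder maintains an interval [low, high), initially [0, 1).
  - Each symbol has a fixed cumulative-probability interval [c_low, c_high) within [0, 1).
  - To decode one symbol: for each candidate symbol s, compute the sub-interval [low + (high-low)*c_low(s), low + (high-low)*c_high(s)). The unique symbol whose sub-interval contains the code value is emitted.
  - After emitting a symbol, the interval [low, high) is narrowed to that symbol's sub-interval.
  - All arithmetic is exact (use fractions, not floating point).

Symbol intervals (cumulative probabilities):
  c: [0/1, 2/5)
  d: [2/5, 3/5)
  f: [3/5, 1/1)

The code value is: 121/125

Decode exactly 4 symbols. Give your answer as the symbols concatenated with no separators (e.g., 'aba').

Answer: fffd

Derivation:
Step 1: interval [0/1, 1/1), width = 1/1 - 0/1 = 1/1
  'c': [0/1 + 1/1*0/1, 0/1 + 1/1*2/5) = [0/1, 2/5)
  'd': [0/1 + 1/1*2/5, 0/1 + 1/1*3/5) = [2/5, 3/5)
  'f': [0/1 + 1/1*3/5, 0/1 + 1/1*1/1) = [3/5, 1/1) <- contains code 121/125
  emit 'f', narrow to [3/5, 1/1)
Step 2: interval [3/5, 1/1), width = 1/1 - 3/5 = 2/5
  'c': [3/5 + 2/5*0/1, 3/5 + 2/5*2/5) = [3/5, 19/25)
  'd': [3/5 + 2/5*2/5, 3/5 + 2/5*3/5) = [19/25, 21/25)
  'f': [3/5 + 2/5*3/5, 3/5 + 2/5*1/1) = [21/25, 1/1) <- contains code 121/125
  emit 'f', narrow to [21/25, 1/1)
Step 3: interval [21/25, 1/1), width = 1/1 - 21/25 = 4/25
  'c': [21/25 + 4/25*0/1, 21/25 + 4/25*2/5) = [21/25, 113/125)
  'd': [21/25 + 4/25*2/5, 21/25 + 4/25*3/5) = [113/125, 117/125)
  'f': [21/25 + 4/25*3/5, 21/25 + 4/25*1/1) = [117/125, 1/1) <- contains code 121/125
  emit 'f', narrow to [117/125, 1/1)
Step 4: interval [117/125, 1/1), width = 1/1 - 117/125 = 8/125
  'c': [117/125 + 8/125*0/1, 117/125 + 8/125*2/5) = [117/125, 601/625)
  'd': [117/125 + 8/125*2/5, 117/125 + 8/125*3/5) = [601/625, 609/625) <- contains code 121/125
  'f': [117/125 + 8/125*3/5, 117/125 + 8/125*1/1) = [609/625, 1/1)
  emit 'd', narrow to [601/625, 609/625)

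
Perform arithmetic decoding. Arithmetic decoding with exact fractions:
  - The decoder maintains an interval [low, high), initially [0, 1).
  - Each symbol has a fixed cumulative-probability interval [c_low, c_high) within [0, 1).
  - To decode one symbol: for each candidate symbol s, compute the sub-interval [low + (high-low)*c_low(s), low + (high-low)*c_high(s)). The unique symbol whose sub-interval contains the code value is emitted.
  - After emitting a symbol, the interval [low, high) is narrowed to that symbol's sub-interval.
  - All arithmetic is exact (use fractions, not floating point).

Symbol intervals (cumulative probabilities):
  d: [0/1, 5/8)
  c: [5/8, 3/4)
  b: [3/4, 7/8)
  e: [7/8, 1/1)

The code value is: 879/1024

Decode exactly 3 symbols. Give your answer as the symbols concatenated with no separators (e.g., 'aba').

Step 1: interval [0/1, 1/1), width = 1/1 - 0/1 = 1/1
  'd': [0/1 + 1/1*0/1, 0/1 + 1/1*5/8) = [0/1, 5/8)
  'c': [0/1 + 1/1*5/8, 0/1 + 1/1*3/4) = [5/8, 3/4)
  'b': [0/1 + 1/1*3/4, 0/1 + 1/1*7/8) = [3/4, 7/8) <- contains code 879/1024
  'e': [0/1 + 1/1*7/8, 0/1 + 1/1*1/1) = [7/8, 1/1)
  emit 'b', narrow to [3/4, 7/8)
Step 2: interval [3/4, 7/8), width = 7/8 - 3/4 = 1/8
  'd': [3/4 + 1/8*0/1, 3/4 + 1/8*5/8) = [3/4, 53/64)
  'c': [3/4 + 1/8*5/8, 3/4 + 1/8*3/4) = [53/64, 27/32)
  'b': [3/4 + 1/8*3/4, 3/4 + 1/8*7/8) = [27/32, 55/64) <- contains code 879/1024
  'e': [3/4 + 1/8*7/8, 3/4 + 1/8*1/1) = [55/64, 7/8)
  emit 'b', narrow to [27/32, 55/64)
Step 3: interval [27/32, 55/64), width = 55/64 - 27/32 = 1/64
  'd': [27/32 + 1/64*0/1, 27/32 + 1/64*5/8) = [27/32, 437/512)
  'c': [27/32 + 1/64*5/8, 27/32 + 1/64*3/4) = [437/512, 219/256)
  'b': [27/32 + 1/64*3/4, 27/32 + 1/64*7/8) = [219/256, 439/512)
  'e': [27/32 + 1/64*7/8, 27/32 + 1/64*1/1) = [439/512, 55/64) <- contains code 879/1024
  emit 'e', narrow to [439/512, 55/64)

Answer: bbe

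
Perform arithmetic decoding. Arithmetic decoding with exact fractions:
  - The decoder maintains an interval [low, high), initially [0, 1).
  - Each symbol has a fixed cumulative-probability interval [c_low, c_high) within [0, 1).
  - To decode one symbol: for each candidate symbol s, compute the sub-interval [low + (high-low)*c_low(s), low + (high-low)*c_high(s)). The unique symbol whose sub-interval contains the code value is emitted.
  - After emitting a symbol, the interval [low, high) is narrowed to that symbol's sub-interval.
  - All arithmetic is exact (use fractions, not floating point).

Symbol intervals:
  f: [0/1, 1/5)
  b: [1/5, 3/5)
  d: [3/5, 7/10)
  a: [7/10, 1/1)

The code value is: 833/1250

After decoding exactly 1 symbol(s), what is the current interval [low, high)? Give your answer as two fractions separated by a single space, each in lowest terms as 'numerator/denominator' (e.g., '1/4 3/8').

Answer: 3/5 7/10

Derivation:
Step 1: interval [0/1, 1/1), width = 1/1 - 0/1 = 1/1
  'f': [0/1 + 1/1*0/1, 0/1 + 1/1*1/5) = [0/1, 1/5)
  'b': [0/1 + 1/1*1/5, 0/1 + 1/1*3/5) = [1/5, 3/5)
  'd': [0/1 + 1/1*3/5, 0/1 + 1/1*7/10) = [3/5, 7/10) <- contains code 833/1250
  'a': [0/1 + 1/1*7/10, 0/1 + 1/1*1/1) = [7/10, 1/1)
  emit 'd', narrow to [3/5, 7/10)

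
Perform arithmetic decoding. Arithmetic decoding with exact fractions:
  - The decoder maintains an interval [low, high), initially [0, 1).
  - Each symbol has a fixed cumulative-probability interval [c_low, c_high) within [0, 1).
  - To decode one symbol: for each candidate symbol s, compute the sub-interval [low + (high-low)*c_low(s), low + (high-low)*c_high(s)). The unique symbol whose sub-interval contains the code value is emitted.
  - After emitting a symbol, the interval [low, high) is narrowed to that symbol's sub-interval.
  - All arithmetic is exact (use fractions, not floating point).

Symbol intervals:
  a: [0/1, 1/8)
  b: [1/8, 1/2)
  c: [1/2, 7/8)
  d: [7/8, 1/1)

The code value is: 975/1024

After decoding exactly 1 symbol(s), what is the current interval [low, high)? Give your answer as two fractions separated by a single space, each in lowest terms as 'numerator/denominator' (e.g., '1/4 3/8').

Step 1: interval [0/1, 1/1), width = 1/1 - 0/1 = 1/1
  'a': [0/1 + 1/1*0/1, 0/1 + 1/1*1/8) = [0/1, 1/8)
  'b': [0/1 + 1/1*1/8, 0/1 + 1/1*1/2) = [1/8, 1/2)
  'c': [0/1 + 1/1*1/2, 0/1 + 1/1*7/8) = [1/2, 7/8)
  'd': [0/1 + 1/1*7/8, 0/1 + 1/1*1/1) = [7/8, 1/1) <- contains code 975/1024
  emit 'd', narrow to [7/8, 1/1)

Answer: 7/8 1/1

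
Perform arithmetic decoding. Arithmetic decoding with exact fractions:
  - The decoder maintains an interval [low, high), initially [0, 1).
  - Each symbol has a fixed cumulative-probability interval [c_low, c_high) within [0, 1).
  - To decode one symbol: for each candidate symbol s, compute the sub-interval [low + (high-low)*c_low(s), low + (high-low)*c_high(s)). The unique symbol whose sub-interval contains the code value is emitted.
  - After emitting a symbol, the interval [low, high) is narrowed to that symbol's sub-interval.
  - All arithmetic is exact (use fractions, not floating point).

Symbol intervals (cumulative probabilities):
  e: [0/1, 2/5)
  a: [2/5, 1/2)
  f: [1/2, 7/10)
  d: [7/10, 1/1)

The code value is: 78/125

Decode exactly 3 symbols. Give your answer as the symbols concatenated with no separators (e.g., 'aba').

Answer: fff

Derivation:
Step 1: interval [0/1, 1/1), width = 1/1 - 0/1 = 1/1
  'e': [0/1 + 1/1*0/1, 0/1 + 1/1*2/5) = [0/1, 2/5)
  'a': [0/1 + 1/1*2/5, 0/1 + 1/1*1/2) = [2/5, 1/2)
  'f': [0/1 + 1/1*1/2, 0/1 + 1/1*7/10) = [1/2, 7/10) <- contains code 78/125
  'd': [0/1 + 1/1*7/10, 0/1 + 1/1*1/1) = [7/10, 1/1)
  emit 'f', narrow to [1/2, 7/10)
Step 2: interval [1/2, 7/10), width = 7/10 - 1/2 = 1/5
  'e': [1/2 + 1/5*0/1, 1/2 + 1/5*2/5) = [1/2, 29/50)
  'a': [1/2 + 1/5*2/5, 1/2 + 1/5*1/2) = [29/50, 3/5)
  'f': [1/2 + 1/5*1/2, 1/2 + 1/5*7/10) = [3/5, 16/25) <- contains code 78/125
  'd': [1/2 + 1/5*7/10, 1/2 + 1/5*1/1) = [16/25, 7/10)
  emit 'f', narrow to [3/5, 16/25)
Step 3: interval [3/5, 16/25), width = 16/25 - 3/5 = 1/25
  'e': [3/5 + 1/25*0/1, 3/5 + 1/25*2/5) = [3/5, 77/125)
  'a': [3/5 + 1/25*2/5, 3/5 + 1/25*1/2) = [77/125, 31/50)
  'f': [3/5 + 1/25*1/2, 3/5 + 1/25*7/10) = [31/50, 157/250) <- contains code 78/125
  'd': [3/5 + 1/25*7/10, 3/5 + 1/25*1/1) = [157/250, 16/25)
  emit 'f', narrow to [31/50, 157/250)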